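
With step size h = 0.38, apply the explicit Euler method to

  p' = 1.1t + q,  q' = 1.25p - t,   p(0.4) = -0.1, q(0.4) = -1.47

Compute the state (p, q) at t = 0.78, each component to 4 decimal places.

Euler on (p,q): p_{n+1} = p_n + h·p', q_{n+1} = q_n + h·q'.
0.400000: (-0.100000, -1.470000); f=(-1.030000, -0.525000) → (-0.491400, -1.669500)
(p(0.78), q(0.78)) ≈ (-0.4914, -1.6695)

-0.4914, -1.6695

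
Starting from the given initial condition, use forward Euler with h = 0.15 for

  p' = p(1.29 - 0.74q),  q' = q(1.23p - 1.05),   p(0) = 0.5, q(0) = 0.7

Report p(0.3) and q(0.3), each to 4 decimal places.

Euler on (p,q): p_{n+1} = p_n + h·p', q_{n+1} = q_n + h·q'.
0.000000: (0.500000, 0.700000); f=(0.386000, -0.304500) → (0.557900, 0.654325)
0.150000: (0.557900, 0.654325); f=(0.449556, -0.238032) → (0.625333, 0.618620)
(p(0.3), q(0.3)) ≈ (0.6253, 0.6186)

0.6253, 0.6186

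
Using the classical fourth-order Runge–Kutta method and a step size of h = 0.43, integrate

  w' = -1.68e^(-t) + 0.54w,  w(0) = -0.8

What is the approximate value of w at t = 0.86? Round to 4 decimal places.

-2.5470

RK4: k1 = f(t_n, w_n); k2 = f(t_n + h/2, w_n + (h/2)·k1); k3 = f(t_n + h/2, w_n + (h/2)·k2); k4 = f(t_n + h, w_n + h·k3); w_{n+1} = w_n + (h/6)·(k1 + 2k2 + 2k3 + k4).
t=0.000000, w=-0.800000:
  k1 = f(0.000000, -0.800000) = -2.112000
  k2 = f(0.215000, -1.254080) = -2.032193
  k3 = f(0.215000, -1.236921) = -2.022927
  k4 = f(0.430000, -1.669859) = -1.994579
  w ← -0.800000 + (0.43/6)·(k1 + 2k2 + 2k3 + k4) = -1.675539
t=0.430000, w=-1.675539:
  k1 = f(0.430000, -1.675539) = -1.997646
  k2 = f(0.645000, -2.105033) = -2.018151
  k3 = f(0.645000, -2.109441) = -2.020531
  k4 = f(0.860000, -2.544367) = -2.084871
  w ← -1.675539 + (0.43/6)·(k1 + 2k2 + 2k3 + k4) = -2.546997
w(0.86) ≈ -2.5470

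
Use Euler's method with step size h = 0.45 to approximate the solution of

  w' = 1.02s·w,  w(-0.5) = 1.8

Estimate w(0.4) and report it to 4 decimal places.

Euler: w_{n+1} = w_n + h·f(s_n, w_n).
s=-0.500000, w=1.800000: f=-0.918000 → w ← 1.800000 + 0.45·(-0.918000) = 1.386900
s=-0.050000, w=1.386900: f=-0.070732 → w ← 1.386900 + 0.45·(-0.070732) = 1.355071
w(0.4) ≈ 1.3551

1.3551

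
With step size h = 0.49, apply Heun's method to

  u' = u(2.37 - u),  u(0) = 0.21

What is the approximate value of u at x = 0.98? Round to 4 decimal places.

Heun: k1 = f(x_n, u_n); k2 = f(x_n + h, u_n + h·k1); u_{n+1} = u_n + (h/2)·(k1 + k2).
x=0.000000, u=0.210000:
  k1 = f(0.000000, 0.210000) = 0.453600
  k2 = f(0.490000, 0.432264) = 0.837614
  u ← 0.210000 + (0.49/2)·(0.453600 + 0.837614) = 0.526347
x=0.490000, u=0.526347:
  k1 = f(0.490000, 0.526347) = 0.970402
  k2 = f(0.980000, 1.001844) = 1.370679
  u ← 0.526347 + (0.49/2)·(0.970402 + 1.370679) = 1.099912
u(0.98) ≈ 1.0999

1.0999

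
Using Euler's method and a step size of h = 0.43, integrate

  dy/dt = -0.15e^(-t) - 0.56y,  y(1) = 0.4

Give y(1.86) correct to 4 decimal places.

Euler: y_{n+1} = y_n + h·f(t_n, y_n).
t=1.000000, y=0.400000: f=-0.279182 → y ← 0.400000 + 0.43·(-0.279182) = 0.279952
t=1.430000, y=0.279952: f=-0.192669 → y ← 0.279952 + 0.43·(-0.192669) = 0.197104
y(1.86) ≈ 0.1971

0.1971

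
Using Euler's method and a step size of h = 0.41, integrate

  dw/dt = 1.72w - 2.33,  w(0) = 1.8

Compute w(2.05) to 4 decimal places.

Euler: w_{n+1} = w_n + h·f(t_n, w_n).
t=0.000000, w=1.800000: f=0.766000 → w ← 1.800000 + 0.41·0.766000 = 2.114060
t=0.410000, w=2.114060: f=1.306183 → w ← 2.114060 + 0.41·1.306183 = 2.649595
t=0.820000, w=2.649595: f=2.227304 → w ← 2.649595 + 0.41·2.227304 = 3.562790
t=1.230000, w=3.562790: f=3.797998 → w ← 3.562790 + 0.41·3.797998 = 5.119969
t=1.640000, w=5.119969: f=6.476346 → w ← 5.119969 + 0.41·6.476346 = 7.775271
w(2.05) ≈ 7.7753

7.7753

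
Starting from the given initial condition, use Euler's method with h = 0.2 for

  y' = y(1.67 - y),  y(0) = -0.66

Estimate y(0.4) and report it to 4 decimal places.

Euler: y_{n+1} = y_n + h·f(x_n, y_n).
x=0.000000, y=-0.660000: f=-1.537800 → y ← -0.660000 + 0.2·(-1.537800) = -0.967560
x=0.200000, y=-0.967560: f=-2.551998 → y ← -0.967560 + 0.2·(-2.551998) = -1.477960
y(0.4) ≈ -1.4780

-1.4780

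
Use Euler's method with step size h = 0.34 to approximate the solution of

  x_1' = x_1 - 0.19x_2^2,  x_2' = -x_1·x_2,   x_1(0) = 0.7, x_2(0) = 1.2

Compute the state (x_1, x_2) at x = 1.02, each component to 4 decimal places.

Euler on (x_1,x_2): x_1_{n+1} = x_1_n + h·x_1', x_2_{n+1} = x_2_n + h·x_2'.
0.000000: (0.700000, 1.200000); f=(0.426400, -0.840000) → (0.844976, 0.914400)
0.340000: (0.844976, 0.914400); f=(0.686112, -0.772646) → (1.078254, 0.651700)
0.680000: (1.078254, 0.651700); f=(0.997558, -0.702699) → (1.417424, 0.412783)
(x_1(1.02), x_2(1.02)) ≈ (1.4174, 0.4128)

1.4174, 0.4128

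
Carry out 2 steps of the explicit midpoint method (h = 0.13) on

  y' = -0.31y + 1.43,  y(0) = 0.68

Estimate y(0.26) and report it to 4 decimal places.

Midpoint: k1 = f(t_n, y_n); k2 = f(t_n + h/2, y_n + (h/2)·k1); y_{n+1} = y_n + h·k2.
t=0.000000, y=0.680000:
  k1 = f(0.000000, 0.680000) = 1.219200
  k2 = f(0.065000, 0.759248) = 1.194633
  y ← 0.680000 + 0.13·1.194633 = 0.835302
t=0.130000, y=0.835302:
  k1 = f(0.130000, 0.835302) = 1.171056
  k2 = f(0.195000, 0.911421) = 1.147460
  y ← 0.835302 + 0.13·1.147460 = 0.984472
y(0.26) ≈ 0.9845

0.9845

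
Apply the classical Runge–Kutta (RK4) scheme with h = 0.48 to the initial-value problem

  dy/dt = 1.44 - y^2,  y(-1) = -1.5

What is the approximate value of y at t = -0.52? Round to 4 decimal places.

-2.4682

RK4: k1 = f(t_n, y_n); k2 = f(t_n + h/2, y_n + (h/2)·k1); k3 = f(t_n + h/2, y_n + (h/2)·k2); k4 = f(t_n + h, y_n + h·k3); y_{n+1} = y_n + (h/6)·(k1 + 2k2 + 2k3 + k4).
t=-1.000000, y=-1.500000:
  k1 = f(-1.000000, -1.500000) = -0.810000
  k2 = f(-0.760000, -1.694400) = -1.430991
  k3 = f(-0.760000, -1.843438) = -1.958263
  k4 = f(-0.520000, -2.439966) = -4.513436
  y ← -1.500000 + (0.48/6)·(k1 + 2k2 + 2k3 + k4) = -2.468156
y(-0.52) ≈ -2.4682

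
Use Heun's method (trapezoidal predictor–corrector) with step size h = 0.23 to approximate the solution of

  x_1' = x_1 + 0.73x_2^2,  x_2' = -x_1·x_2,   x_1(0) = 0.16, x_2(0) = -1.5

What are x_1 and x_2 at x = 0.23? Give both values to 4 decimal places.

Heun on (x_1,x_2): k1 = f(x_n, state_n); k2 = f(x_n + h, state_n + h·k1); state_{n+1} = state_n + (h/2)·(k1 + k2).
0.000000: (0.160000, -1.500000)
  k1 = (1.802500, 0.240000)
  predictor → (0.574575, -1.444800)
  k2 = (2.098411, 0.830146)
  → (0.608605, -1.376933)
(x_1(0.23), x_2(0.23)) ≈ (0.6086, -1.3769)

0.6086, -1.3769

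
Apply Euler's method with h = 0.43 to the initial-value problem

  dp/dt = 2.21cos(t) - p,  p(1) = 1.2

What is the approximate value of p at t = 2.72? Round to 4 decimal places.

Euler: p_{n+1} = p_n + h·f(t_n, p_n).
t=1.000000, p=1.200000: f=-0.005932 → p ← 1.200000 + 0.43·(-0.005932) = 1.197449
t=1.430000, p=1.197449: f=-0.887316 → p ← 1.197449 + 0.43·(-0.887316) = 0.815903
t=1.860000, p=0.815903: f=-1.446171 → p ← 0.815903 + 0.43·(-1.446171) = 0.194050
t=2.290000, p=0.194050: f=-1.649966 → p ← 0.194050 + 0.43·(-1.649966) = -0.515436
p(2.72) ≈ -0.5154

-0.5154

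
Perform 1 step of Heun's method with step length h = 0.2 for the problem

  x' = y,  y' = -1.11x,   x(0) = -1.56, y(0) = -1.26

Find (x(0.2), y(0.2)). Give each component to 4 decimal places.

-1.7774, -0.8857

Heun on (x,y): k1 = f(t_n, state_n); k2 = f(t_n + h, state_n + h·k1); state_{n+1} = state_n + (h/2)·(k1 + k2).
0.000000: (-1.560000, -1.260000)
  k1 = (-1.260000, 1.731600)
  predictor → (-1.812000, -0.913680)
  k2 = (-0.913680, 2.011320)
  → (-1.777368, -0.885708)
(x(0.2), y(0.2)) ≈ (-1.7774, -0.8857)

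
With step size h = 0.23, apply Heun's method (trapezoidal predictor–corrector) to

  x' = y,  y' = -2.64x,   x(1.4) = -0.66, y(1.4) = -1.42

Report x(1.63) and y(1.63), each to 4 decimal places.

Heun on (x,y): k1 = f(t_n, state_n); k2 = f(t_n + h, state_n + h·k1); state_{n+1} = state_n + (h/2)·(k1 + k2).
1.400000: (-0.660000, -1.420000)
  k1 = (-1.420000, 1.742400)
  predictor → (-0.986600, -1.019248)
  k2 = (-1.019248, 2.604624)
  → (-0.940514, -0.920092)
(x(1.63), y(1.63)) ≈ (-0.9405, -0.9201)

-0.9405, -0.9201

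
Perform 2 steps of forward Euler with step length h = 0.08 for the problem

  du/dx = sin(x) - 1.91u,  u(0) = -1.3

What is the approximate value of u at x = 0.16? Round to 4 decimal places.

-0.9267

Euler: u_{n+1} = u_n + h·f(x_n, u_n).
x=0.000000, u=-1.300000: f=2.483000 → u ← -1.300000 + 0.08·2.483000 = -1.101360
x=0.080000, u=-1.101360: f=2.183512 → u ← -1.101360 + 0.08·2.183512 = -0.926679
u(0.16) ≈ -0.9267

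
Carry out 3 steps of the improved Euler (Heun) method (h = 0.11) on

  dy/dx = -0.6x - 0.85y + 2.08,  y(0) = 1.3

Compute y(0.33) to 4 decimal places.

Heun: k1 = f(x_n, y_n); k2 = f(x_n + h, y_n + h·k1); y_{n+1} = y_n + (h/2)·(k1 + k2).
x=0.000000, y=1.300000:
  k1 = f(0.000000, 1.300000) = 0.975000
  k2 = f(0.110000, 1.407250) = 0.817837
  y ← 1.300000 + (0.11/2)·(0.975000 + 0.817837) = 1.398606
x=0.110000, y=1.398606:
  k1 = f(0.110000, 1.398606) = 0.825185
  k2 = f(0.220000, 1.489376) = 0.682030
  y ← 1.398606 + (0.11/2)·(0.825185 + 0.682030) = 1.481503
x=0.220000, y=1.481503:
  k1 = f(0.220000, 1.481503) = 0.688723
  k2 = f(0.330000, 1.557262) = 0.558327
  y ← 1.481503 + (0.11/2)·(0.688723 + 0.558327) = 1.550091
y(0.33) ≈ 1.5501

1.5501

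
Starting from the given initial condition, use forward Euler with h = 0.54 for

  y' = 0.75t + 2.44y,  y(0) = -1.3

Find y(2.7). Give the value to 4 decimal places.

-79.4560

Euler: y_{n+1} = y_n + h·f(t_n, y_n).
t=0.000000, y=-1.300000: f=-3.172000 → y ← -1.300000 + 0.54·(-3.172000) = -3.012880
t=0.540000, y=-3.012880: f=-6.946427 → y ← -3.012880 + 0.54·(-6.946427) = -6.763951
t=1.080000, y=-6.763951: f=-15.694040 → y ← -6.763951 + 0.54·(-15.694040) = -15.238732
t=1.620000, y=-15.238732: f=-35.967506 → y ← -15.238732 + 0.54·(-35.967506) = -34.661186
t=2.160000, y=-34.661186: f=-82.953293 → y ← -34.661186 + 0.54·(-82.953293) = -79.455964
y(2.7) ≈ -79.4560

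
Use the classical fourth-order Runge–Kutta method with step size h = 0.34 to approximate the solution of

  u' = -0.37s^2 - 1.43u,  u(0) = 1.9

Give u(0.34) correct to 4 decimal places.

RK4: k1 = f(s_n, u_n); k2 = f(s_n + h/2, u_n + (h/2)·k1); k3 = f(s_n + h/2, u_n + (h/2)·k2); k4 = f(s_n + h, u_n + h·k3); u_{n+1} = u_n + (h/6)·(k1 + 2k2 + 2k3 + k4).
s=0.000000, u=1.900000:
  k1 = f(0.000000, 1.900000) = -2.717000
  k2 = f(0.170000, 1.438110) = -2.067190
  k3 = f(0.170000, 1.548578) = -2.225159
  k4 = f(0.340000, 1.143446) = -1.677900
  u ← 1.900000 + (0.34/6)·(k1 + 2k2 + 2k3 + k4) = 1.164489
u(0.34) ≈ 1.1645

1.1645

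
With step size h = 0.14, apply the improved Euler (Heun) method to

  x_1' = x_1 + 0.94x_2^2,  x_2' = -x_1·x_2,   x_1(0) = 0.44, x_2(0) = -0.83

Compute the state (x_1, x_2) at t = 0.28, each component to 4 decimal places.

0.7647, -0.7022

Heun on (x_1,x_2): k1 = f(t_n, state_n); k2 = f(t_n + h, state_n + h·k1); state_{n+1} = state_n + (h/2)·(k1 + k2).
0.000000: (0.440000, -0.830000)
  k1 = (1.087566, 0.365200)
  predictor → (0.592259, -0.778872)
  k2 = (1.162502, 0.461294)
  → (0.597505, -0.772145)
0.140000: (0.597505, -0.772145)
  k1 = (1.157941, 0.461361)
  predictor → (0.759616, -0.707555)
  k2 = (1.230212, 0.537470)
  → (0.764676, -0.702227)
(x_1(0.28), x_2(0.28)) ≈ (0.7647, -0.7022)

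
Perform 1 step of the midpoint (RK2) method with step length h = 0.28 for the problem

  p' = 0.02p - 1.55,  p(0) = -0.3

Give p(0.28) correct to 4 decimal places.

Midpoint: k1 = f(t_n, p_n); k2 = f(t_n + h/2, p_n + (h/2)·k1); p_{n+1} = p_n + h·k2.
t=0.000000, p=-0.300000:
  k1 = f(0.000000, -0.300000) = -1.556000
  k2 = f(0.140000, -0.517840) = -1.560357
  p ← -0.300000 + 0.28·(-1.560357) = -0.736900
p(0.28) ≈ -0.7369

-0.7369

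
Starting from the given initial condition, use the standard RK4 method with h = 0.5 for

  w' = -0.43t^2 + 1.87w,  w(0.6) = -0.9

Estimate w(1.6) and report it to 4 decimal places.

RK4: k1 = f(t_n, w_n); k2 = f(t_n + h/2, w_n + (h/2)·k1); k3 = f(t_n + h/2, w_n + (h/2)·k2); k4 = f(t_n + h, w_n + h·k3); w_{n+1} = w_n + (h/6)·(k1 + 2k2 + 2k3 + k4).
t=0.600000, w=-0.900000:
  k1 = f(0.600000, -0.900000) = -1.837800
  k2 = f(0.850000, -1.359450) = -2.852847
  k3 = f(0.850000, -1.613212) = -3.327381
  k4 = f(1.100000, -2.563690) = -5.314401
  w ← -0.900000 + (0.5/6)·(k1 + 2k2 + 2k3 + k4) = -2.526055
t=1.100000, w=-2.526055:
  k1 = f(1.100000, -2.526055) = -5.244022
  k2 = f(1.350000, -3.837060) = -7.958977
  k3 = f(1.350000, -4.515799) = -9.228219
  k4 = f(1.600000, -7.140164) = -14.452907
  w ← -2.526055 + (0.5/6)·(k1 + 2k2 + 2k3 + k4) = -7.031998
w(1.6) ≈ -7.0320

-7.0320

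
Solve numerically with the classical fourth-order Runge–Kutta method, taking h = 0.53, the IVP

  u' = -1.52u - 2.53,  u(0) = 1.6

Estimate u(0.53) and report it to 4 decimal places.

RK4: k1 = f(t_n, u_n); k2 = f(t_n + h/2, u_n + (h/2)·k1); k3 = f(t_n + h/2, u_n + (h/2)·k2); k4 = f(t_n + h, u_n + h·k3); u_{n+1} = u_n + (h/6)·(k1 + 2k2 + 2k3 + k4).
t=0.000000, u=1.600000:
  k1 = f(0.000000, 1.600000) = -4.962000
  k2 = f(0.265000, 0.285070) = -2.963306
  k3 = f(0.265000, 0.814724) = -3.768380
  k4 = f(0.530000, -0.397241) = -1.926193
  u ← 1.600000 + (0.53/6)·(k1 + 2k2 + 2k3 + k4) = -0.197722
u(0.53) ≈ -0.1977

-0.1977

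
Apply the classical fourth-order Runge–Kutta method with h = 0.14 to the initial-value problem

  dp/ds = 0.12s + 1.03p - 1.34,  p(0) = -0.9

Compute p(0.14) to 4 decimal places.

-1.2402

RK4: k1 = f(s_n, p_n); k2 = f(s_n + h/2, p_n + (h/2)·k1); k3 = f(s_n + h/2, p_n + (h/2)·k2); k4 = f(s_n + h, p_n + h·k3); p_{n+1} = p_n + (h/6)·(k1 + 2k2 + 2k3 + k4).
s=0.000000, p=-0.900000:
  k1 = f(0.000000, -0.900000) = -2.267000
  k2 = f(0.070000, -1.058690) = -2.422051
  k3 = f(0.070000, -1.069544) = -2.433230
  k4 = f(0.140000, -1.240652) = -2.601072
  p ← -0.900000 + (0.14/6)·(k1 + 2k2 + 2k3 + k4) = -1.240168
p(0.14) ≈ -1.2402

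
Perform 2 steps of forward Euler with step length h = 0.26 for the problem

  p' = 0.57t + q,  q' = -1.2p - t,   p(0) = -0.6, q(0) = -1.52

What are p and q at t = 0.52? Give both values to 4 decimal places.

-1.3032, -1.0899

Euler on (p,q): p_{n+1} = p_n + h·p', q_{n+1} = q_n + h·q'.
0.000000: (-0.600000, -1.520000); f=(-1.520000, 0.720000) → (-0.995200, -1.332800)
0.260000: (-0.995200, -1.332800); f=(-1.184600, 0.934240) → (-1.303196, -1.089898)
(p(0.52), q(0.52)) ≈ (-1.3032, -1.0899)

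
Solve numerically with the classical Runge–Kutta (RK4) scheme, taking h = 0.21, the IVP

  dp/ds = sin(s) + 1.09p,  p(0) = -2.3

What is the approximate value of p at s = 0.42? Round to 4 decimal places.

RK4: k1 = f(s_n, p_n); k2 = f(s_n + h/2, p_n + (h/2)·k1); k3 = f(s_n + h/2, p_n + (h/2)·k2); k4 = f(s_n + h, p_n + h·k3); p_{n+1} = p_n + (h/6)·(k1 + 2k2 + 2k3 + k4).
s=0.000000, p=-2.300000:
  k1 = f(0.000000, -2.300000) = -2.507000
  k2 = f(0.105000, -2.563235) = -2.689119
  k3 = f(0.105000, -2.582357) = -2.709962
  k4 = f(0.210000, -2.869092) = -2.918851
  p ← -2.300000 + (0.21/6)·(k1 + 2k2 + 2k3 + k4) = -2.867840
s=0.210000, p=-2.867840:
  k1 = f(0.210000, -2.867840) = -2.917486
  k2 = f(0.315000, -3.174177) = -3.150036
  k3 = f(0.315000, -3.198594) = -3.176651
  k4 = f(0.420000, -3.534937) = -3.445321
  p ← -2.867840 + (0.21/6)·(k1 + 2k2 + 2k3 + k4) = -3.533407
p(0.42) ≈ -3.5334

-3.5334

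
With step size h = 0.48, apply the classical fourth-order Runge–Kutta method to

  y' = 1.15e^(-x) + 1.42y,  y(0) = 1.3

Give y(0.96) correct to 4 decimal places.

RK4: k1 = f(x_n, y_n); k2 = f(x_n + h/2, y_n + (h/2)·k1); k3 = f(x_n + h/2, y_n + (h/2)·k2); k4 = f(x_n + h, y_n + h·k3); y_{n+1} = y_n + (h/6)·(k1 + 2k2 + 2k3 + k4).
x=0.000000, y=1.300000:
  k1 = f(0.000000, 1.300000) = 2.996000
  k2 = f(0.240000, 2.019040) = 3.771659
  k3 = f(0.240000, 2.205198) = 4.036003
  k4 = f(0.480000, 3.237282) = 5.308541
  y ← 1.300000 + (0.48/6)·(k1 + 2k2 + 2k3 + k4) = 3.213589
x=0.480000, y=3.213589:
  k1 = f(0.480000, 3.213589) = 5.274898
  k2 = f(0.720000, 4.479565) = 6.920747
  k3 = f(0.720000, 4.874568) = 7.481652
  k4 = f(0.960000, 6.804782) = 10.103118
  y ← 3.213589 + (0.48/6)·(k1 + 2k2 + 2k3 + k4) = 6.748214
y(0.96) ≈ 6.7482

6.7482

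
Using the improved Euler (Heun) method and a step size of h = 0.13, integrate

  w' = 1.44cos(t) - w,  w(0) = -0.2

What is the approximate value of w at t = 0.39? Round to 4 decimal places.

0.3145

Heun: k1 = f(t_n, w_n); k2 = f(t_n + h, w_n + h·k1); w_{n+1} = w_n + (h/2)·(k1 + k2).
t=0.000000, w=-0.200000:
  k1 = f(0.000000, -0.200000) = 1.640000
  k2 = f(0.130000, 0.013200) = 1.414649
  w ← -0.200000 + (0.13/2)·(1.640000 + 1.414649) = -0.001448
t=0.130000, w=-0.001448:
  k1 = f(0.130000, -0.001448) = 1.429297
  k2 = f(0.260000, 0.184361) = 1.207241
  w ← -0.001448 + (0.13/2)·(1.429297 + 1.207241) = 0.169927
t=0.260000, w=0.169927:
  k1 = f(0.260000, 0.169927) = 1.221674
  k2 = f(0.390000, 0.328745) = 1.003124
  w ← 0.169927 + (0.13/2)·(1.221674 + 1.003124) = 0.314539
w(0.39) ≈ 0.3145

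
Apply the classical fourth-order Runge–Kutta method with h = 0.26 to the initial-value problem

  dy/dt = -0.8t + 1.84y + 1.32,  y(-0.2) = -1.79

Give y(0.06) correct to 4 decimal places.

RK4: k1 = f(t_n, y_n); k2 = f(t_n + h/2, y_n + (h/2)·k1); k3 = f(t_n + h/2, y_n + (h/2)·k2); k4 = f(t_n + h, y_n + h·k3); y_{n+1} = y_n + (h/6)·(k1 + 2k2 + 2k3 + k4).
t=-0.200000, y=-1.790000:
  k1 = f(-0.200000, -1.790000) = -1.813600
  k2 = f(-0.070000, -2.025768) = -2.351413
  k3 = f(-0.070000, -2.095684) = -2.480058
  k4 = f(0.060000, -2.434815) = -3.208060
  y ← -1.790000 + (0.26/6)·(k1 + 2k2 + 2k3 + k4) = -2.426333
y(0.06) ≈ -2.4263

-2.4263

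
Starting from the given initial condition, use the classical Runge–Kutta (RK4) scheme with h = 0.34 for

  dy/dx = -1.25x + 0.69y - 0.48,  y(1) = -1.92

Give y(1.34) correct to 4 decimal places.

-3.1688

RK4: k1 = f(x_n, y_n); k2 = f(x_n + h/2, y_n + (h/2)·k1); k3 = f(x_n + h/2, y_n + (h/2)·k2); k4 = f(x_n + h, y_n + h·k3); y_{n+1} = y_n + (h/6)·(k1 + 2k2 + 2k3 + k4).
x=1.000000, y=-1.920000:
  k1 = f(1.000000, -1.920000) = -3.054800
  k2 = f(1.170000, -2.439316) = -3.625628
  k3 = f(1.170000, -2.536357) = -3.692586
  k4 = f(1.340000, -3.175479) = -4.346081
  y ← -1.920000 + (0.34/6)·(k1 + 2k2 + 2k3 + k4) = -3.168781
y(1.34) ≈ -3.1688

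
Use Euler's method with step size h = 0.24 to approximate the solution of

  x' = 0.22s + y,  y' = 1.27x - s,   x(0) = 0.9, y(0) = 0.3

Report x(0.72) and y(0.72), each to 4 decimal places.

1.3430, 1.0399

Euler on (x,y): x_{n+1} = x_n + h·x', y_{n+1} = y_n + h·y'.
0.000000: (0.900000, 0.300000); f=(0.300000, 1.143000) → (0.972000, 0.574320)
0.240000: (0.972000, 0.574320); f=(0.627120, 0.994440) → (1.122509, 0.812986)
0.480000: (1.122509, 0.812986); f=(0.918586, 0.945586) → (1.342969, 1.039926)
(x(0.72), y(0.72)) ≈ (1.3430, 1.0399)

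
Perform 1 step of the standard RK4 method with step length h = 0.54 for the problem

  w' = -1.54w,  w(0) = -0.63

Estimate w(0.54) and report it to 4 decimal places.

-0.2761

RK4: k1 = f(x_n, w_n); k2 = f(x_n + h/2, w_n + (h/2)·k1); k3 = f(x_n + h/2, w_n + (h/2)·k2); k4 = f(x_n + h, w_n + h·k3); w_{n+1} = w_n + (h/6)·(k1 + 2k2 + 2k3 + k4).
x=0.000000, w=-0.630000:
  k1 = f(0.000000, -0.630000) = 0.970200
  k2 = f(0.270000, -0.368046) = 0.566791
  k3 = f(0.270000, -0.476966) = 0.734528
  k4 = f(0.540000, -0.233355) = 0.359366
  w ← -0.630000 + (0.54/6)·(k1 + 2k2 + 2k3 + k4) = -0.276102
w(0.54) ≈ -0.2761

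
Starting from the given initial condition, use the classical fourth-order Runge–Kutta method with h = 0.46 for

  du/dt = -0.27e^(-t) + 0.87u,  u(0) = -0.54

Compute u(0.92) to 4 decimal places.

-1.4661

RK4: k1 = f(t_n, u_n); k2 = f(t_n + h/2, u_n + (h/2)·k1); k3 = f(t_n + h/2, u_n + (h/2)·k2); k4 = f(t_n + h, u_n + h·k3); u_{n+1} = u_n + (h/6)·(k1 + 2k2 + 2k3 + k4).
t=0.000000, u=-0.540000:
  k1 = f(0.000000, -0.540000) = -0.739800
  k2 = f(0.230000, -0.710154) = -0.832358
  k3 = f(0.230000, -0.731442) = -0.850879
  k4 = f(0.460000, -0.931404) = -0.980768
  u ← -0.540000 + (0.46/6)·(k1 + 2k2 + 2k3 + k4) = -0.930007
t=0.460000, u=-0.930007:
  k1 = f(0.460000, -0.930007) = -0.979552
  k2 = f(0.690000, -1.155304) = -1.140540
  k3 = f(0.690000, -1.192331) = -1.172753
  k4 = f(0.920000, -1.469473) = -1.386042
  u ← -0.930007 + (0.46/6)·(k1 + 2k2 + 2k3 + k4) = -1.466074
u(0.92) ≈ -1.4661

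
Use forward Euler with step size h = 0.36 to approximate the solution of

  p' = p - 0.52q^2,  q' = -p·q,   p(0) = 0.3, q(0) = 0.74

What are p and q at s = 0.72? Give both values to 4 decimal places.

Euler on (p,q): p_{n+1} = p_n + h·p', q_{n+1} = q_n + h·q'.
0.000000: (0.300000, 0.740000); f=(0.015248, -0.222000) → (0.305489, 0.660080)
0.360000: (0.305489, 0.660080); f=(0.078922, -0.201647) → (0.333901, 0.587487)
(p(0.72), q(0.72)) ≈ (0.3339, 0.5875)

0.3339, 0.5875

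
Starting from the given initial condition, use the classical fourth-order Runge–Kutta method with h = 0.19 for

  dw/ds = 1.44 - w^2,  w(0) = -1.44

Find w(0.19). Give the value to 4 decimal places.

RK4: k1 = f(s_n, w_n); k2 = f(s_n + h/2, w_n + (h/2)·k1); k3 = f(s_n + h/2, w_n + (h/2)·k2); k4 = f(s_n + h, w_n + h·k3); w_{n+1} = w_n + (h/6)·(k1 + 2k2 + 2k3 + k4).
s=0.000000, w=-1.440000:
  k1 = f(0.000000, -1.440000) = -0.633600
  k2 = f(0.095000, -1.500192) = -0.810576
  k3 = f(0.095000, -1.517005) = -0.861303
  k4 = f(0.190000, -1.603648) = -1.131686
  w ← -1.440000 + (0.19/6)·(k1 + 2k2 + 2k3 + k4) = -1.601786
w(0.19) ≈ -1.6018

-1.6018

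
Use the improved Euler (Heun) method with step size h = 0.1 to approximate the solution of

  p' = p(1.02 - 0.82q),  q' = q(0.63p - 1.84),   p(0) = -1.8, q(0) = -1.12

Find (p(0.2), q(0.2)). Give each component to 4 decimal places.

Heun on (p,q): k1 = f(s_n, state_n); k2 = f(s_n + h, state_n + h·k1); state_{n+1} = state_n + (h/2)·(k1 + k2).
0.000000: (-1.800000, -1.120000)
  k1 = (-3.489120, 3.330880)
  predictor → (-2.148912, -0.786912)
  k2 = (-3.578514, 2.513251)
  → (-2.153382, -0.827793)
0.100000: (-2.153382, -0.827793)
  k1 = (-3.658145, 2.646150)
  predictor → (-2.519196, -0.563178)
  k2 = (-3.732961, 1.930065)
  → (-2.522937, -0.598983)
(p(0.2), q(0.2)) ≈ (-2.5229, -0.5990)

-2.5229, -0.5990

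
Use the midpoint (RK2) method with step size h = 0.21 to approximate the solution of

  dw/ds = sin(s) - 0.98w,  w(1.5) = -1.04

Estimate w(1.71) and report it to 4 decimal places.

-0.6597

Midpoint: k1 = f(s_n, w_n); k2 = f(s_n + h/2, w_n + (h/2)·k1); w_{n+1} = w_n + h·k2.
s=1.500000, w=-1.040000:
  k1 = f(1.500000, -1.040000) = 2.016695
  k2 = f(1.605000, -0.828247) = 1.811097
  w ← -1.040000 + 0.21·1.811097 = -0.659670
w(1.71) ≈ -0.6597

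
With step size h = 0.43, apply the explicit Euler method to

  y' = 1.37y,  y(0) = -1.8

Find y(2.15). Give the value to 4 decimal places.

Euler: y_{n+1} = y_n + h·f(t_n, y_n).
t=0.000000, y=-1.800000: f=-2.466000 → y ← -1.800000 + 0.43·(-2.466000) = -2.860380
t=0.430000, y=-2.860380: f=-3.918721 → y ← -2.860380 + 0.43·(-3.918721) = -4.545430
t=0.860000, y=-4.545430: f=-6.227239 → y ← -4.545430 + 0.43·(-6.227239) = -7.223143
t=1.290000, y=-7.223143: f=-9.895705 → y ← -7.223143 + 0.43·(-9.895705) = -11.478296
t=1.720000, y=-11.478296: f=-15.725265 → y ← -11.478296 + 0.43·(-15.725265) = -18.240160
y(2.15) ≈ -18.2402

-18.2402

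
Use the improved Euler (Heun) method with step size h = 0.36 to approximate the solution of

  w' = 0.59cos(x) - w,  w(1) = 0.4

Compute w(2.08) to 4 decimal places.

Heun: k1 = f(x_n, w_n); k2 = f(x_n + h, w_n + h·k1); w_{n+1} = w_n + (h/2)·(k1 + k2).
x=1.000000, w=0.400000:
  k1 = f(1.000000, 0.400000) = -0.081222
  k2 = f(1.360000, 0.370760) = -0.247309
  w ← 0.400000 + (0.36/2)·(-0.081222 + (-0.247309)) = 0.340864
x=1.360000, w=0.340864:
  k1 = f(1.360000, 0.340864) = -0.217414
  k2 = f(1.720000, 0.262596) = -0.350299
  w ← 0.340864 + (0.36/2)·(-0.217414 + (-0.350299)) = 0.238676
x=1.720000, w=0.238676:
  k1 = f(1.720000, 0.238676) = -0.326380
  k2 = f(2.080000, 0.121179) = -0.408794
  w ← 0.238676 + (0.36/2)·(-0.326380 + (-0.408794)) = 0.106345
w(2.08) ≈ 0.1063

0.1063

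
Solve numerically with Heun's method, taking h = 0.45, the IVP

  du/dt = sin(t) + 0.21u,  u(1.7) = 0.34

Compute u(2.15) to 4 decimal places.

0.8062

Heun: k1 = f(t_n, u_n); k2 = f(t_n + h, u_n + h·k1); u_{n+1} = u_n + (h/2)·(k1 + k2).
t=1.700000, u=0.340000:
  k1 = f(1.700000, 0.340000) = 1.063065
  k2 = f(2.150000, 0.818379) = 1.008758
  u ← 0.340000 + (0.45/2)·(1.063065 + 1.008758) = 0.806160
u(2.15) ≈ 0.8062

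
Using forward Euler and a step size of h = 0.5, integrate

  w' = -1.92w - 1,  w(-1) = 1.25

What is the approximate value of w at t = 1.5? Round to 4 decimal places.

Euler: w_{n+1} = w_n + h·f(t_n, w_n).
t=-1.000000, w=1.250000: f=-3.400000 → w ← 1.250000 + 0.5·(-3.400000) = -0.450000
t=-0.500000, w=-0.450000: f=-0.136000 → w ← -0.450000 + 0.5·(-0.136000) = -0.518000
t=0.000000, w=-0.518000: f=-0.005440 → w ← -0.518000 + 0.5·(-0.005440) = -0.520720
t=0.500000, w=-0.520720: f=-0.000218 → w ← -0.520720 + 0.5·(-0.000218) = -0.520829
t=1.000000, w=-0.520829: f=-0.000009 → w ← -0.520829 + 0.5·(-0.000009) = -0.520833
w(1.5) ≈ -0.5208

-0.5208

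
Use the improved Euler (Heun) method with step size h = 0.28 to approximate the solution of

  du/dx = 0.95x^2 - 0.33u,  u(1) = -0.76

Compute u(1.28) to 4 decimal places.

Heun: k1 = f(x_n, u_n); k2 = f(x_n + h, u_n + h·k1); u_{n+1} = u_n + (h/2)·(k1 + k2).
x=1.000000, u=-0.760000:
  k1 = f(1.000000, -0.760000) = 1.200800
  k2 = f(1.280000, -0.423776) = 1.696326
  u ← -0.760000 + (0.28/2)·(1.200800 + 1.696326) = -0.354402
u(1.28) ≈ -0.3544

-0.3544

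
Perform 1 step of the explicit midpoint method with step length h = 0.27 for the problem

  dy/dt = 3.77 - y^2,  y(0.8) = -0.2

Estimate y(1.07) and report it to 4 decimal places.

Midpoint: k1 = f(t_n, y_n); k2 = f(t_n + h/2, y_n + (h/2)·k1); y_{n+1} = y_n + h·k2.
t=0.800000, y=-0.200000:
  k1 = f(0.800000, -0.200000) = 3.730000
  k2 = f(0.935000, 0.303550) = 3.677857
  y ← -0.200000 + 0.27·3.677857 = 0.793021
y(1.07) ≈ 0.7930

0.7930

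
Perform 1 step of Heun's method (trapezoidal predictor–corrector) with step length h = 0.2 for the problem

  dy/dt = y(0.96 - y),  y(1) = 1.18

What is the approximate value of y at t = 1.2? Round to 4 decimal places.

Heun: k1 = f(t_n, y_n); k2 = f(t_n + h, y_n + h·k1); y_{n+1} = y_n + (h/2)·(k1 + k2).
t=1.000000, y=1.180000:
  k1 = f(1.000000, 1.180000) = -0.259600
  k2 = f(1.200000, 1.128080) = -0.189608
  y ← 1.180000 + (0.2/2)·(-0.259600 + (-0.189608)) = 1.135079
y(1.2) ≈ 1.1351

1.1351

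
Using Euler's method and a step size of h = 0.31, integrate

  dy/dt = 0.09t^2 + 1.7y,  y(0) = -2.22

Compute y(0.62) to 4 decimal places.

Euler: y_{n+1} = y_n + h·f(t_n, y_n).
t=0.000000, y=-2.220000: f=-3.774000 → y ← -2.220000 + 0.31·(-3.774000) = -3.389940
t=0.310000, y=-3.389940: f=-5.754249 → y ← -3.389940 + 0.31·(-5.754249) = -5.173757
y(0.62) ≈ -5.1738

-5.1738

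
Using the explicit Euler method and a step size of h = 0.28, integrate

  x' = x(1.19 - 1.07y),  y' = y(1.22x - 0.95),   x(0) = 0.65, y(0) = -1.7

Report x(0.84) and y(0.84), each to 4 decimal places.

4.1195, -2.7471

Euler on (x,y): x_{n+1} = x_n + h·x', y_{n+1} = y_n + h·y'.
0.000000: (0.650000, -1.700000); f=(1.955850, 0.266900) → (1.197638, -1.625268)
0.280000: (1.197638, -1.625268); f=(3.507926, -0.830704) → (2.179857, -1.857865)
0.560000: (2.179857, -1.857865); f=(6.927403, -3.175883) → (4.119530, -2.747112)
(x(0.84), y(0.84)) ≈ (4.1195, -2.7471)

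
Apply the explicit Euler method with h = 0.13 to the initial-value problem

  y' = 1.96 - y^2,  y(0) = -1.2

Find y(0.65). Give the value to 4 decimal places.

Euler: y_{n+1} = y_n + h·f(t_n, y_n).
t=0.000000, y=-1.200000: f=0.520000 → y ← -1.200000 + 0.13·0.520000 = -1.132400
t=0.130000, y=-1.132400: f=0.677670 → y ← -1.132400 + 0.13·0.677670 = -1.044303
t=0.260000, y=-1.044303: f=0.869432 → y ← -1.044303 + 0.13·0.869432 = -0.931277
t=0.390000, y=-0.931277: f=1.092724 → y ← -0.931277 + 0.13·1.092724 = -0.789223
t=0.520000, y=-0.789223: f=1.337128 → y ← -0.789223 + 0.13·1.337128 = -0.615396
y(0.65) ≈ -0.6154

-0.6154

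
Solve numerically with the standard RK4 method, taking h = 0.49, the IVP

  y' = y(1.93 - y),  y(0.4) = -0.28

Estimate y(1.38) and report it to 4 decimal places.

-7.0253

RK4: k1 = f(s_n, y_n); k2 = f(s_n + h/2, y_n + (h/2)·k1); k3 = f(s_n + h/2, y_n + (h/2)·k2); k4 = f(s_n + h, y_n + h·k3); y_{n+1} = y_n + (h/6)·(k1 + 2k2 + 2k3 + k4).
s=0.400000, y=-0.280000:
  k1 = f(0.400000, -0.280000) = -0.618800
  k2 = f(0.645000, -0.431606) = -1.019283
  k3 = f(0.645000, -0.529724) = -1.302976
  k4 = f(0.890000, -0.918458) = -2.616190
  y ← -0.280000 + (0.49/6)·(k1 + 2k2 + 2k3 + k4) = -0.923493
s=0.890000, y=-0.923493:
  k1 = f(0.890000, -0.923493) = -2.635182
  k2 = f(1.135000, -1.569113) = -5.490502
  k3 = f(1.135000, -2.268666) = -9.525373
  k4 = f(1.380000, -5.590926) = -42.048939
  y ← -0.923493 + (0.49/6)·(k1 + 2k2 + 2k3 + k4) = -7.025289
y(1.38) ≈ -7.0253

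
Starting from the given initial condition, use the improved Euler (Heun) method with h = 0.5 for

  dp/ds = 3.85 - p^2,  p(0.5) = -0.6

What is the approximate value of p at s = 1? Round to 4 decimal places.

0.9072

Heun: k1 = f(s_n, p_n); k2 = f(s_n + h, p_n + h·k1); p_{n+1} = p_n + (h/2)·(k1 + k2).
s=0.500000, p=-0.600000:
  k1 = f(0.500000, -0.600000) = 3.490000
  k2 = f(1.000000, 1.145000) = 2.538975
  p ← -0.600000 + (0.5/2)·(3.490000 + 2.538975) = 0.907244
p(1) ≈ 0.9072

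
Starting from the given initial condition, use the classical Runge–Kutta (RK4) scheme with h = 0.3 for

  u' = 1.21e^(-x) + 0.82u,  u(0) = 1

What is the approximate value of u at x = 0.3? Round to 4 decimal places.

RK4: k1 = f(x_n, u_n); k2 = f(x_n + h/2, u_n + (h/2)·k1); k3 = f(x_n + h/2, u_n + (h/2)·k2); k4 = f(x_n + h, u_n + h·k3); u_{n+1} = u_n + (h/6)·(k1 + 2k2 + 2k3 + k4).
x=0.000000, u=1.000000:
  k1 = f(0.000000, 1.000000) = 2.030000
  k2 = f(0.150000, 1.304500) = 2.111147
  k3 = f(0.150000, 1.316672) = 2.121128
  k4 = f(0.300000, 1.636338) = 2.238187
  u ← 1.000000 + (0.3/6)·(k1 + 2k2 + 2k3 + k4) = 1.636637
u(0.3) ≈ 1.6366

1.6366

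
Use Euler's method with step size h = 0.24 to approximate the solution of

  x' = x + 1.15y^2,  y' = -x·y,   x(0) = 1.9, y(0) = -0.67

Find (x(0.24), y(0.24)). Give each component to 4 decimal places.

Euler on (x,y): x_{n+1} = x_n + h·x', y_{n+1} = y_n + h·y'.
0.000000: (1.900000, -0.670000); f=(2.416235, 1.273000) → (2.479896, -0.364480)
(x(0.24), y(0.24)) ≈ (2.4799, -0.3645)

2.4799, -0.3645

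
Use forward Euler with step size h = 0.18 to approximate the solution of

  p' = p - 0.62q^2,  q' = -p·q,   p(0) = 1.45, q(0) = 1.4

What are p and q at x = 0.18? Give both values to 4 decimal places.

Euler on (p,q): p_{n+1} = p_n + h·p', q_{n+1} = q_n + h·q'.
0.000000: (1.450000, 1.400000); f=(0.234800, -2.030000) → (1.492264, 1.034600)
(p(0.18), q(0.18)) ≈ (1.4923, 1.0346)

1.4923, 1.0346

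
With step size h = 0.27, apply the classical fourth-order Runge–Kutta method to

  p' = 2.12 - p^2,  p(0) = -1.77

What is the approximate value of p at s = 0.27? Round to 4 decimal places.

RK4: k1 = f(s_n, p_n); k2 = f(s_n + h/2, p_n + (h/2)·k1); k3 = f(s_n + h/2, p_n + (h/2)·k2); k4 = f(s_n + h, p_n + h·k3); p_{n+1} = p_n + (h/6)·(k1 + 2k2 + 2k3 + k4).
s=0.000000, p=-1.770000:
  k1 = f(0.000000, -1.770000) = -1.012900
  k2 = f(0.135000, -1.906742) = -1.515663
  k3 = f(0.135000, -1.974615) = -1.779103
  k4 = f(0.270000, -2.250358) = -2.944110
  p ← -1.770000 + (0.27/6)·(k1 + 2k2 + 2k3 + k4) = -2.244594
p(0.27) ≈ -2.2446

-2.2446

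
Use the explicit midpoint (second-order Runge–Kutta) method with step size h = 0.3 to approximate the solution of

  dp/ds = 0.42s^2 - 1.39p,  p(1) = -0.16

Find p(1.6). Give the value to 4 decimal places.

Midpoint: k1 = f(s_n, p_n); k2 = f(s_n + h/2, p_n + (h/2)·k1); p_{n+1} = p_n + h·k2.
s=1.000000, p=-0.160000:
  k1 = f(1.000000, -0.160000) = 0.642400
  k2 = f(1.150000, -0.063640) = 0.643910
  p ← -0.160000 + 0.3·0.643910 = 0.033173
s=1.300000, p=0.033173:
  k1 = f(1.300000, 0.033173) = 0.663690
  k2 = f(1.450000, 0.132726) = 0.698560
  p ← 0.033173 + 0.3·0.698560 = 0.242741
p(1.6) ≈ 0.2427

0.2427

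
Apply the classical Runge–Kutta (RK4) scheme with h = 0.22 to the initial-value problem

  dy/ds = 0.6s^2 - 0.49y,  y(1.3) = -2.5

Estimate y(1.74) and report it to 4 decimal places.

RK4: k1 = f(s_n, y_n); k2 = f(s_n + h/2, y_n + (h/2)·k1); k3 = f(s_n + h/2, y_n + (h/2)·k2); k4 = f(s_n + h, y_n + h·k3); y_{n+1} = y_n + (h/6)·(k1 + 2k2 + 2k3 + k4).
s=1.300000, y=-2.500000:
  k1 = f(1.300000, -2.500000) = 2.239000
  k2 = f(1.410000, -2.253710) = 2.297178
  k3 = f(1.410000, -2.247310) = 2.294042
  k4 = f(1.520000, -1.995311) = 2.363942
  y ← -2.500000 + (0.22/6)·(k1 + 2k2 + 2k3 + k4) = -1.994536
s=1.520000, y=-1.994536:
  k1 = f(1.520000, -1.994536) = 2.363563
  k2 = f(1.630000, -1.734544) = 2.444067
  k3 = f(1.630000, -1.725689) = 2.439727
  k4 = f(1.740000, -1.457796) = 2.530880
  y ← -1.994536 + (0.22/6)·(k1 + 2k2 + 2k3 + k4) = -1.456928
y(1.74) ≈ -1.4569

-1.4569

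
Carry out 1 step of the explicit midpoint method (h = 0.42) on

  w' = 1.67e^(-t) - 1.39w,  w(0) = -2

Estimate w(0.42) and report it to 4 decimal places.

Midpoint: k1 = f(t_n, w_n); k2 = f(t_n + h/2, w_n + (h/2)·k1); w_{n+1} = w_n + h·k2.
t=0.000000, w=-2.000000:
  k1 = f(0.000000, -2.000000) = 4.450000
  k2 = f(0.210000, -1.065500) = 2.834721
  w ← -2.000000 + 0.42·2.834721 = -0.809417
w(0.42) ≈ -0.8094

-0.8094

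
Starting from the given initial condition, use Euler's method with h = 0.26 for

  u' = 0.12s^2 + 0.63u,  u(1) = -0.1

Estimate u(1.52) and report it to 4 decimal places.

Euler: u_{n+1} = u_n + h·f(s_n, u_n).
s=1.000000, u=-0.100000: f=0.057000 → u ← -0.100000 + 0.26·0.057000 = -0.085180
s=1.260000, u=-0.085180: f=0.136849 → u ← -0.085180 + 0.26·0.136849 = -0.049599
u(1.52) ≈ -0.0496

-0.0496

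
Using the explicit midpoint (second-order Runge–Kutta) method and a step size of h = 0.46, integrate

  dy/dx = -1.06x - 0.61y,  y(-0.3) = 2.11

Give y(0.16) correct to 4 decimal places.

Midpoint: k1 = f(x_n, y_n); k2 = f(x_n + h/2, y_n + (h/2)·k1); y_{n+1} = y_n + h·k2.
x=-0.300000, y=2.110000:
  k1 = f(-0.300000, 2.110000) = -0.969100
  k2 = f(-0.070000, 1.887107) = -1.076935
  y ← 2.110000 + 0.46·(-1.076935) = 1.614610
y(0.16) ≈ 1.6146

1.6146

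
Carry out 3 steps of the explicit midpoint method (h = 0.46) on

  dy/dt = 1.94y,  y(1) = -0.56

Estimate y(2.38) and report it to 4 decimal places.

-6.7302

Midpoint: k1 = f(t_n, y_n); k2 = f(t_n + h/2, y_n + (h/2)·k1); y_{n+1} = y_n + h·k2.
t=1.000000, y=-0.560000:
  k1 = f(1.000000, -0.560000) = -1.086400
  k2 = f(1.230000, -0.809872) = -1.571152
  y ← -0.560000 + 0.46·(-1.571152) = -1.282730
t=1.460000, y=-1.282730:
  k1 = f(1.460000, -1.282730) = -2.488496
  k2 = f(1.690000, -1.855084) = -3.598863
  y ← -1.282730 + 0.46·(-3.598863) = -2.938207
t=1.920000, y=-2.938207:
  k1 = f(1.920000, -2.938207) = -5.700121
  k2 = f(2.150000, -4.249234) = -8.243515
  y ← -2.938207 + 0.46·(-8.243515) = -6.730223
y(2.38) ≈ -6.7302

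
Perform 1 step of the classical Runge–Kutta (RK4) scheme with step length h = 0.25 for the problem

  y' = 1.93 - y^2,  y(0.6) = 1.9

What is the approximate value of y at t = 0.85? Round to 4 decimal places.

1.6239

RK4: k1 = f(t_n, y_n); k2 = f(t_n + h/2, y_n + (h/2)·k1); k3 = f(t_n + h/2, y_n + (h/2)·k2); k4 = f(t_n + h, y_n + h·k3); y_{n+1} = y_n + (h/6)·(k1 + 2k2 + 2k3 + k4).
t=0.600000, y=1.900000:
  k1 = f(0.600000, 1.900000) = -1.680000
  k2 = f(0.725000, 1.690000) = -0.926100
  k3 = f(0.725000, 1.784237) = -1.253503
  k4 = f(0.850000, 1.586624) = -0.587376
  y ← 1.900000 + (0.25/6)·(k1 + 2k2 + 2k3 + k4) = 1.623892
y(0.85) ≈ 1.6239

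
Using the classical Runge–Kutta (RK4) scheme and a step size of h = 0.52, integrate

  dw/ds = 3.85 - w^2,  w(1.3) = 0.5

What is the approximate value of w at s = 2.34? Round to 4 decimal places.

RK4: k1 = f(s_n, w_n); k2 = f(s_n + h/2, w_n + (h/2)·k1); k3 = f(s_n + h/2, w_n + (h/2)·k2); k4 = f(s_n + h, w_n + h·k3); w_{n+1} = w_n + (h/6)·(k1 + 2k2 + 2k3 + k4).
s=1.300000, w=0.500000:
  k1 = f(1.300000, 0.500000) = 3.600000
  k2 = f(1.560000, 1.436000) = 1.787904
  k3 = f(1.560000, 0.964855) = 2.919055
  k4 = f(1.820000, 2.017908) = -0.221955
  w ← 0.500000 + (0.52/6)·(k1 + 2k2 + 2k3 + k4) = 1.608637
s=1.820000, w=1.608637:
  k1 = f(1.820000, 1.608637) = 1.262288
  k2 = f(2.080000, 1.936832) = 0.098683
  k3 = f(2.080000, 1.634294) = 1.179082
  k4 = f(2.340000, 2.221759) = -1.086214
  w ← 1.608637 + (0.52/6)·(k1 + 2k2 + 2k3 + k4) = 1.845376
w(2.34) ≈ 1.8454

1.8454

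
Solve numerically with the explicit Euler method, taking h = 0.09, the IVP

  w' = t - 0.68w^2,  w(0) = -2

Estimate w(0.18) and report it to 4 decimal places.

Euler: w_{n+1} = w_n + h·f(t_n, w_n).
t=0.000000, w=-2.000000: f=-2.720000 → w ← -2.000000 + 0.09·(-2.720000) = -2.244800
t=0.090000, w=-2.244800: f=-3.336606 → w ← -2.244800 + 0.09·(-3.336606) = -2.545095
w(0.18) ≈ -2.5451

-2.5451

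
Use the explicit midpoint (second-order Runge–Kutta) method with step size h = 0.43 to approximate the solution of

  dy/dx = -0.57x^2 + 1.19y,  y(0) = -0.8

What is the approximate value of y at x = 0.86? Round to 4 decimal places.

Midpoint: k1 = f(x_n, y_n); k2 = f(x_n + h/2, y_n + (h/2)·k1); y_{n+1} = y_n + h·k2.
x=0.000000, y=-0.800000:
  k1 = f(0.000000, -0.800000) = -0.952000
  k2 = f(0.215000, -1.004680) = -1.221917
  y ← -0.800000 + 0.43·(-1.221917) = -1.325425
x=0.430000, y=-1.325425:
  k1 = f(0.430000, -1.325425) = -1.682648
  k2 = f(0.645000, -1.687194) = -2.244895
  y ← -1.325425 + 0.43·(-2.244895) = -2.290729
y(0.86) ≈ -2.2907

-2.2907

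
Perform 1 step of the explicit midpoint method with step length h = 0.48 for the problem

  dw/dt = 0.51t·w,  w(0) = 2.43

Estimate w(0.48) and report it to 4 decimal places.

2.5728

Midpoint: k1 = f(t_n, w_n); k2 = f(t_n + h/2, w_n + (h/2)·k1); w_{n+1} = w_n + h·k2.
t=0.000000, w=2.430000:
  k1 = f(0.000000, 2.430000) = 0.000000
  k2 = f(0.240000, 2.430000) = 0.297432
  w ← 2.430000 + 0.48·0.297432 = 2.572767
w(0.48) ≈ 2.5728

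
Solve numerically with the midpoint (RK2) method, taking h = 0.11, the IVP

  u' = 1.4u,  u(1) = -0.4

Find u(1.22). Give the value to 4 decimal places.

-0.5437

Midpoint: k1 = f(s_n, u_n); k2 = f(s_n + h/2, u_n + (h/2)·k1); u_{n+1} = u_n + h·k2.
s=1.000000, u=-0.400000:
  k1 = f(1.000000, -0.400000) = -0.560000
  k2 = f(1.055000, -0.430800) = -0.603120
  u ← -0.400000 + 0.11·(-0.603120) = -0.466343
s=1.110000, u=-0.466343:
  k1 = f(1.110000, -0.466343) = -0.652880
  k2 = f(1.165000, -0.502252) = -0.703152
  u ← -0.466343 + 0.11·(-0.703152) = -0.543690
u(1.22) ≈ -0.5437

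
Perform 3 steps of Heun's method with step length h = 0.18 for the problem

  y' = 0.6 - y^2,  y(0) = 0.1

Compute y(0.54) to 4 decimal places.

Heun: k1 = f(t_n, y_n); k2 = f(t_n + h, y_n + h·k1); y_{n+1} = y_n + (h/2)·(k1 + k2).
t=0.000000, y=0.100000:
  k1 = f(0.000000, 0.100000) = 0.590000
  k2 = f(0.180000, 0.206200) = 0.557482
  y ← 0.100000 + (0.18/2)·(0.590000 + 0.557482) = 0.203273
t=0.180000, y=0.203273:
  k1 = f(0.180000, 0.203273) = 0.558680
  k2 = f(0.360000, 0.303836) = 0.507684
  y ← 0.203273 + (0.18/2)·(0.558680 + 0.507684) = 0.299246
t=0.360000, y=0.299246:
  k1 = f(0.360000, 0.299246) = 0.510452
  k2 = f(0.540000, 0.391127) = 0.447019
  y ← 0.299246 + (0.18/2)·(0.510452 + 0.447019) = 0.385418
y(0.54) ≈ 0.3854

0.3854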